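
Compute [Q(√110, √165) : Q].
[Q(√110, √165) : Q] = 4

[Q(√110):Q] = 2 (min poly x^2 - 110, irreducible since 110 is squarefree > 1). For the top step, suppose √165 ∈ Q(√110), say √165 = c + d√110 with c, d ∈ Q. Squaring: 165 = c^2 + 110d^2 + 2cd√110. Since √110 ∉ Q this forces 2cd = 0. If d = 0 then √165 = c ∈ Q, contradicting 165 squarefree > 1. If c = 0 then 165 = 110d^2, so 110·165 = (110d)^2 is a perfect square in Q — but 110·165 = 18150 is not a perfect square (since 110 and 165 are distinct squarefree integers). Contradiction. Hence √165 ∉ Q(√110), so x^2 - 165 stays irreducible over Q(√110) and [Q(√110, √165) : Q(√110)] = 2. By the tower law, [Q(√110, √165) : Q] = 2 · 2 = 4.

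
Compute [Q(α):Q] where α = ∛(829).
[Q(α):Q] = 3

The minimal polynomial of α is x^3 - 829, irreducible over Q since 829 is not a perfect cube (so x^3 - 829 has no rational root). Hence [Q(α):Q] = deg(m_α) = 3.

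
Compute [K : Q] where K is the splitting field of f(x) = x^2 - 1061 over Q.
[K : Q] = 2

f(x) = x^2 - 1061 factors as (x - √1061)(x + √1061). The splitting field is K = Q(√1061). Since 1061 is squarefree and > 1, it is not a perfect square, so x^2 - 1061 is irreducible over Q and [Q(√1061) : Q] = 2. Hence [K : Q] = 2.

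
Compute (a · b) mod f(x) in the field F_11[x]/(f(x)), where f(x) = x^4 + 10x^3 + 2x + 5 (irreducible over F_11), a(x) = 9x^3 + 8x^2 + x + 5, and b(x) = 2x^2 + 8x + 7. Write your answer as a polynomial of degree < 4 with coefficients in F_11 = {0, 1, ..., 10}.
a · b ≡ 4x^3 + 5x^2 + 9x (mod f(x))

Multiply in F_11[x]: a(x)·b(x) = (9x^3 + 8x^2 + x + 5)·(2x^2 + 8x + 7) = 7x^5 + 8x^3 + 8x^2 + 3x + 2. This has degree ≥ 4, so divide by f(x) over F_11: 7x^5 + 8x^3 + 8x^2 + 3x + 2 = (7x + 7)·(x^4 + 10x^3 + 2x + 5) + (4x^3 + 5x^2 + 9x). Hence a·b ≡ 4x^3 + 5x^2 + 9x (mod f). (F_11[x]/(f) is a field with 11^4 = 14641 elements since f is irreducible of degree 4.)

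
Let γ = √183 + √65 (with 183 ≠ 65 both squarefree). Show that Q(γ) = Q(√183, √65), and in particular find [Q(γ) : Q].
[Q(γ) : Q] = 4 (equivalently, Q(γ) = Q(√183, √65))

Obviously Q(γ) ⊆ Q(√183, √65), and [Q(√183, √65):Q] = 4 (since 183, 65 are distinct squarefree integers > 1 with 11895 not a perfect square). To show equality we compute the minimal polynomial of γ. From γ = √183 + √65: γ^2 = 183 + 2√(11895) + 65 = 248 + 2√(11895), so γ^2 - 248 = 2√(11895); squaring, (γ^2 - 248)^2 = 4·11895, i.e. γ^4 - 496γ^2 + 61504 - 47580 = 0, i.e. γ^4 - 496γ^2 + 13924 = 0. So γ is a root of x^4 - 496x^2 + 13924. This polynomial is irreducible over Q: it has no rational root (each ±√183 ± √65 is irrational), and any factorization into two quadratics over Q would force √(11895) ∈ Q (pairing opposite roots) or √183, √65 ∈ Q (other pairings), all impossible. Hence [Q(γ):Q] = 4 = [Q(√183, √65):Q], so Q(γ) = Q(√183, √65).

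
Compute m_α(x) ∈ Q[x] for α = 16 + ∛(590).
m_α(x) = x^3 - 48x^2 + 768x - 4686

Set β = α - 16 = ∛(590), so β^3 = 590. Then (α - 16)^3 - 590 = 0, i.e. α is a root of g(x) = (x - 16)^3 - 590 = x^3 - 48x^2 + 768x - 4686. Since g(x) = h(x - 16) where h(x) = x^3 - 590, and h is irreducible over Q (because 590 is not a perfect cube, so h has no rational root, and a monic cubic with no rational root is irreducible), g is also irreducible (irreducibility is preserved under the substitution x → x - 16). Hence m_α(x) = x^3 - 48x^2 + 768x - 4686.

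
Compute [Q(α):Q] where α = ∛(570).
[Q(α):Q] = 3

The minimal polynomial of α is x^3 - 570, irreducible over Q since 570 is not a perfect cube (so x^3 - 570 has no rational root). Hence [Q(α):Q] = deg(m_α) = 3.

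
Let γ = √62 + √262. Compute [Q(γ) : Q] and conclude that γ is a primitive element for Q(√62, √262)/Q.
[Q(γ) : Q] = 4 (equivalently, Q(γ) = Q(√62, √262))

Obviously Q(γ) ⊆ Q(√62, √262), and [Q(√62, √262):Q] = 4 (since 62, 262 are distinct squarefree integers > 1 with 16244 not a perfect square). To show equality we compute the minimal polynomial of γ. From γ = √62 + √262: γ^2 = 62 + 2√(16244) + 262 = 324 + 2√(16244), so γ^2 - 324 = 2√(16244); squaring, (γ^2 - 324)^2 = 4·16244, i.e. γ^4 - 648γ^2 + 104976 - 64976 = 0, i.e. γ^4 - 648γ^2 + 40000 = 0. So γ is a root of x^4 - 648x^2 + 40000. This polynomial is irreducible over Q: it has no rational root (each ±√62 ± √262 is irrational), and any factorization into two quadratics over Q would force √(16244) ∈ Q (pairing opposite roots) or √62, √262 ∈ Q (other pairings), all impossible. Hence [Q(γ):Q] = 4 = [Q(√62, √262):Q], so Q(γ) = Q(√62, √262).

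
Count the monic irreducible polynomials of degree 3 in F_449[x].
There are 30172800 monic irreducible polynomials of degree 3 over F_449

Each element of F_{449^3} that lies in no proper subfield is a root of exactly one monic irreducible of degree 3 over F_449, and each such polynomial has 3 distinct roots in F_{449^3}. By Möbius inversion the count is N_449(3) = (1/3) Σ_{d|3} μ(3/d) · 449^d = (1/3)(μ(3)·449^1 + μ(1)·449^3) = 90518400/3 = 30172800.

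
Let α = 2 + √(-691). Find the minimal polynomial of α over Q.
m_α(x) = x^2 - 4x + 695

From α - 2 = √(-691), squaring gives (α - 2)^2 = -691, i.e. α^2 - 4α + 4 = -691, so α^2 - 4α + 695 = 0. The discriminant of x^2 - 4x + 695 is (-4)^2 - 4·(695) = 16 - 2780 = -2764, and 4·(-691) is not a perfect square in Q since -691 is squarefree and ≠ 1. Hence x^2 - 4x + 695 is irreducible over Q and is the minimal polynomial of α.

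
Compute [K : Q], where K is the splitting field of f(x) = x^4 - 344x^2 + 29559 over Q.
[K : Q] = 4

Solving the quadratic in x^2: x^2 = (344 ± √(344^2 - 4·29559))/2 = (344 ± √100)/2 = (344 ± 10)/2, giving x^2 = 167 or x^2 = 177. So f(x) = (x^2 - 167)(x^2 - 177) and the roots of f are ±√167, ±√177. Hence the splitting field is K = Q(√167, √177). Since 167 and 177 are distinct squarefree integers > 1, their product 29559 is not a perfect square, so √177 ∉ Q(√167). By the tower law [K:Q] = [Q(√167,√177):Q(√167)] · [Q(√167):Q] = 2 · 2 = 4.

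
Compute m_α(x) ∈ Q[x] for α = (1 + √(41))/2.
m_α(x) = x^2 - x - 10

From 2α - 1 = √(41), squaring gives (2α - 1)^2 = 41, i.e. 4α^2 - 4α + 1 = 41, so α^2 - α + (1 - 41)/4 = 0. Since 41 ≡ 1 (mod 4), (1 - 41)/4 = -10 ∈ Z. The polynomial x^2 - x - 10 has discriminant 1 - 4·(-10) = 41, which is not a perfect square in Q (d = 41 is squarefree and ≠ 1), so x^2 - x - 10 is irreducible over Q. It is the minimal polynomial of α.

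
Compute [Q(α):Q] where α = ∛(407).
[Q(α):Q] = 3

The minimal polynomial of α is x^3 - 407, irreducible over Q since 407 is not a perfect cube (so x^3 - 407 has no rational root). Hence [Q(α):Q] = deg(m_α) = 3.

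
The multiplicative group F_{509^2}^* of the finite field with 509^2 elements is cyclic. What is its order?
|F_{509^2}^*| = 259080

F_{509^2} has 509^2 = 259081 elements; its multiplicative group consists of all nonzero elements, so |F_{509^2}^*| = 259081 - 1 = 259080. (It is cyclic since any finite subgroup of the multiplicative group of a field is cyclic.)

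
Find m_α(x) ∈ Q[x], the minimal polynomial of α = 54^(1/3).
m_α(x) = x^3 - 54

α satisfies α^3 = 54, so x^3 - 54 annihilates α. By the rational root test, a rational root p/q (in lowest terms) of x^3 - 54 would satisfy p^3 = 54 q^3, forcing q = 1 and p^3 = 54; but 54 is not a perfect cube, contradiction. A monic cubic over Q with no rational root is irreducible (any nontrivial factorization would include a linear factor). Hence x^3 - 54 is the minimal polynomial of α, and in particular [Q(α):Q] = 3.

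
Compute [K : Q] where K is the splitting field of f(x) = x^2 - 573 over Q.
[K : Q] = 2

f(x) = x^2 - 573 factors as (x - √573)(x + √573). The splitting field is K = Q(√573). Since 573 is squarefree and > 1, it is not a perfect square, so x^2 - 573 is irreducible over Q and [Q(√573) : Q] = 2. Hence [K : Q] = 2.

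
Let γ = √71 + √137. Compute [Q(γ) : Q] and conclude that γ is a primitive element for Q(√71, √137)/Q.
[Q(γ) : Q] = 4 (equivalently, Q(γ) = Q(√71, √137))

Obviously Q(γ) ⊆ Q(√71, √137), and [Q(√71, √137):Q] = 4 (since 71, 137 are distinct squarefree integers > 1 with 9727 not a perfect square). To show equality we compute the minimal polynomial of γ. From γ = √71 + √137: γ^2 = 71 + 2√(9727) + 137 = 208 + 2√(9727), so γ^2 - 208 = 2√(9727); squaring, (γ^2 - 208)^2 = 4·9727, i.e. γ^4 - 416γ^2 + 43264 - 38908 = 0, i.e. γ^4 - 416γ^2 + 4356 = 0. So γ is a root of x^4 - 416x^2 + 4356. This polynomial is irreducible over Q: it has no rational root (each ±√71 ± √137 is irrational), and any factorization into two quadratics over Q would force √(9727) ∈ Q (pairing opposite roots) or √71, √137 ∈ Q (other pairings), all impossible. Hence [Q(γ):Q] = 4 = [Q(√71, √137):Q], so Q(γ) = Q(√71, √137).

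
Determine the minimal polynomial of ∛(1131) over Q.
m_α(x) = x^3 - 1131

α satisfies α^3 = 1131, so x^3 - 1131 annihilates α. By the rational root test, a rational root p/q (in lowest terms) of x^3 - 1131 would satisfy p^3 = 1131 q^3, forcing q = 1 and p^3 = 1131; but 1131 is not a perfect cube, contradiction. A monic cubic over Q with no rational root is irreducible (any nontrivial factorization would include a linear factor). Hence x^3 - 1131 is the minimal polynomial of α, and in particular [Q(α):Q] = 3.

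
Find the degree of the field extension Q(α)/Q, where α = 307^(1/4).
[Q(α):Q] = 4

α is a root of x^4 - 307. By Eisenstein's criterion at the prime p = 307 (which divides the constant term 307 but p^2 = 94249 does not, since 307 is squarefree), x^4 - 307 is irreducible over Q. Hence [Q(α):Q] = 4.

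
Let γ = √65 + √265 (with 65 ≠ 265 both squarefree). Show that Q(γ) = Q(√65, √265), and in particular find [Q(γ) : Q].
[Q(γ) : Q] = 4 (equivalently, Q(γ) = Q(√65, √265))

Obviously Q(γ) ⊆ Q(√65, √265), and [Q(√65, √265):Q] = 4 (since 65, 265 are distinct squarefree integers > 1 with 17225 not a perfect square). To show equality we compute the minimal polynomial of γ. From γ = √65 + √265: γ^2 = 65 + 2√(17225) + 265 = 330 + 2√(17225), so γ^2 - 330 = 2√(17225); squaring, (γ^2 - 330)^2 = 4·17225, i.e. γ^4 - 660γ^2 + 108900 - 68900 = 0, i.e. γ^4 - 660γ^2 + 40000 = 0. So γ is a root of x^4 - 660x^2 + 40000. This polynomial is irreducible over Q: it has no rational root (each ±√65 ± √265 is irrational), and any factorization into two quadratics over Q would force √(17225) ∈ Q (pairing opposite roots) or √65, √265 ∈ Q (other pairings), all impossible. Hence [Q(γ):Q] = 4 = [Q(√65, √265):Q], so Q(γ) = Q(√65, √265).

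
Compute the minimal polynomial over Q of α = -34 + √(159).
m_α(x) = x^2 + 68x + 997

From α + 34 = √(159), squaring gives (α + 34)^2 = 159, i.e. α^2 + 68α + 1156 = 159, so α^2 + 68α + 997 = 0. The discriminant of x^2 + 68x + 997 is (68)^2 - 4·(997) = 4624 - 3988 = 636, and 4·(159) is not a perfect square in Q since 159 is squarefree and ≠ 1. Hence x^2 + 68x + 997 is irreducible over Q and is the minimal polynomial of α.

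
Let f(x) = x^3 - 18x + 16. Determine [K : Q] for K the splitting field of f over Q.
[K : Q] = 6

By the rational root test, any rational root of the monic integer polynomial f(x) = x^3 - 18x + 16 must be an integer dividing the constant term 16, i.e. one of ±{1, 2, 4, 8, 16}. Evaluating: f(1) = -1, f(-1) = 33, f(2) = -12, f(-2) = 44, f(4) = 8, f(-4) = 24, f(8) = 384, f(-8) = -352, f(16) = 3824, f(-16) = -3792; none is 0, so f has no rational root and is therefore irreducible over Q (a cubic with no linear factor over a field is irreducible). For an irreducible cubic, the Galois group is A_3 or S_3 according as the discriminant disc(f) = -4a^3 - 27b^2 = -4·(-18)^3 - 27·(16)^2 = 16416 is or is not a square in Q. Here disc(f) = 16416 is not a perfect square in Q, so the Galois group of f over Q is not contained in A_3 and must be all of S_3. The splitting field has degree |S_3| = 6 over Q, so [K : Q] = 6.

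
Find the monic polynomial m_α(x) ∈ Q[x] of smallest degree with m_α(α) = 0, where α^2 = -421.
m_α(x) = x^2 + 421

α satisfies α^2 + 421 = 0, so x^2 + 421 annihilates α. Since d = -421 is squarefree and ≠ 1, it is not a perfect square in Q, so x^2 + 421 has no rational root and is therefore irreducible over Q (a degree-2 polynomial over a field is irreducible iff it has no root). Hence m_α(x) = x^2 + 421.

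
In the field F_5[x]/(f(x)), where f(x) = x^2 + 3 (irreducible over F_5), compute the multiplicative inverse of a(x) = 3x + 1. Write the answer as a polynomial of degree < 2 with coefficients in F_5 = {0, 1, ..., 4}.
a(x)^(-1) ≡ 4x + 2 (mod f(x))

Since f is irreducible over F_5, F_5[x]/(f) is a field and a(x) ≠ 0 has an inverse. Apply the extended Euclidean algorithm to f(x) and a(x) in F_5[x]: f(x) = (2x + 1)·a(x) + (2). The last nonzero remainder is the constant 2 = gcd(f, a) in F_5. Back-substituting through the division chain expresses 2 = s(x)·a(x) + t(x)·f(x) with s(x) ≡ 3x + 4 (mod f), so (3x + 4)·a(x) ≡ 2 (mod f). Multiplying by 2^(-1) ≡ 3 in F_5 gives a(x)^(-1) ≡ 3·(3x + 4) ≡ 4x + 2 (mod f). Check: (3x + 1)·(4x + 2) = 2x^2 + 2 ≡ 1 (mod x^2 + 3).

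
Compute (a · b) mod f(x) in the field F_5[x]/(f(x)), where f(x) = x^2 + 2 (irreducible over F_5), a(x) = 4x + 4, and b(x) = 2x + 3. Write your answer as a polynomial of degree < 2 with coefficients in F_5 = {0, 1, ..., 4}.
a · b ≡ 1 (mod f(x))

Multiply in F_5[x]: a(x)·b(x) = (4x + 4)·(2x + 3) = 3x^2 + 2. This has degree ≥ 2, so divide by f(x) over F_5: 3x^2 + 2 = (3)·(x^2 + 2) + (1). Hence a·b ≡ 1 (mod f). (F_5[x]/(f) is a field with 5^2 = 25 elements since f is irreducible of degree 2.)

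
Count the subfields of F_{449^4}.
F_{449^4} has 3 subfields

The subfields of F_{p^n} are exactly the fields F_{p^d} for d | n (each is the fixed field of the unique index-d subgroup of Gal(F_{p^n}/F_p) ≅ Z/nZ). The divisors of n = 4 are {1, 2, 4}, giving 3 subfields: F_{449^1}, F_{449^2}, F_{449^4}.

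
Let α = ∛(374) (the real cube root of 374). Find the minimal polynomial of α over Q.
m_α(x) = x^3 - 374

α satisfies α^3 = 374, so x^3 - 374 annihilates α. By the rational root test, a rational root p/q (in lowest terms) of x^3 - 374 would satisfy p^3 = 374 q^3, forcing q = 1 and p^3 = 374; but 374 is not a perfect cube, contradiction. A monic cubic over Q with no rational root is irreducible (any nontrivial factorization would include a linear factor). Hence x^3 - 374 is the minimal polynomial of α, and in particular [Q(α):Q] = 3.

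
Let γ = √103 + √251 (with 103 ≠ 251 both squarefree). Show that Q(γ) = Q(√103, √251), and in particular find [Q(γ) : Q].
[Q(γ) : Q] = 4 (equivalently, Q(γ) = Q(√103, √251))

Obviously Q(γ) ⊆ Q(√103, √251), and [Q(√103, √251):Q] = 4 (since 103, 251 are distinct squarefree integers > 1 with 25853 not a perfect square). To show equality we compute the minimal polynomial of γ. From γ = √103 + √251: γ^2 = 103 + 2√(25853) + 251 = 354 + 2√(25853), so γ^2 - 354 = 2√(25853); squaring, (γ^2 - 354)^2 = 4·25853, i.e. γ^4 - 708γ^2 + 125316 - 103412 = 0, i.e. γ^4 - 708γ^2 + 21904 = 0. So γ is a root of x^4 - 708x^2 + 21904. This polynomial is irreducible over Q: it has no rational root (each ±√103 ± √251 is irrational), and any factorization into two quadratics over Q would force √(25853) ∈ Q (pairing opposite roots) or √103, √251 ∈ Q (other pairings), all impossible. Hence [Q(γ):Q] = 4 = [Q(√103, √251):Q], so Q(γ) = Q(√103, √251).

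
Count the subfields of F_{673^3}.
F_{673^3} has 2 subfields

The subfields of F_{p^n} are exactly the fields F_{p^d} for d | n (each is the fixed field of the unique index-d subgroup of Gal(F_{p^n}/F_p) ≅ Z/nZ). The divisors of n = 3 are {1, 3}, giving 2 subfields: F_{673^1}, F_{673^3}.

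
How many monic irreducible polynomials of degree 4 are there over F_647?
There are 43808269068 monic irreducible polynomials of degree 4 over F_647

Each element of F_{647^4} that lies in no proper subfield is a root of exactly one monic irreducible of degree 4 over F_647, and each such polynomial has 4 distinct roots in F_{647^4}. By Möbius inversion the count is N_647(4) = (1/4) Σ_{d|4} μ(4/d) · 647^d = (1/4)(μ(4)·647^1 + μ(2)·647^2 + μ(1)·647^4) = 175233076272/4 = 43808269068.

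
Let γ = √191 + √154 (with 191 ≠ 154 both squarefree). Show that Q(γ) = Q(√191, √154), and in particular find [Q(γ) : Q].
[Q(γ) : Q] = 4 (equivalently, Q(γ) = Q(√191, √154))

Obviously Q(γ) ⊆ Q(√191, √154), and [Q(√191, √154):Q] = 4 (since 191, 154 are distinct squarefree integers > 1 with 29414 not a perfect square). To show equality we compute the minimal polynomial of γ. From γ = √191 + √154: γ^2 = 191 + 2√(29414) + 154 = 345 + 2√(29414), so γ^2 - 345 = 2√(29414); squaring, (γ^2 - 345)^2 = 4·29414, i.e. γ^4 - 690γ^2 + 119025 - 117656 = 0, i.e. γ^4 - 690γ^2 + 1369 = 0. So γ is a root of x^4 - 690x^2 + 1369. This polynomial is irreducible over Q: it has no rational root (each ±√191 ± √154 is irrational), and any factorization into two quadratics over Q would force √(29414) ∈ Q (pairing opposite roots) or √191, √154 ∈ Q (other pairings), all impossible. Hence [Q(γ):Q] = 4 = [Q(√191, √154):Q], so Q(γ) = Q(√191, √154).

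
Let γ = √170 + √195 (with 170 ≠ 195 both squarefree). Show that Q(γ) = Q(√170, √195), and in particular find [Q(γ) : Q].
[Q(γ) : Q] = 4 (equivalently, Q(γ) = Q(√170, √195))

Obviously Q(γ) ⊆ Q(√170, √195), and [Q(√170, √195):Q] = 4 (since 170, 195 are distinct squarefree integers > 1 with 33150 not a perfect square). To show equality we compute the minimal polynomial of γ. From γ = √170 + √195: γ^2 = 170 + 2√(33150) + 195 = 365 + 2√(33150), so γ^2 - 365 = 2√(33150); squaring, (γ^2 - 365)^2 = 4·33150, i.e. γ^4 - 730γ^2 + 133225 - 132600 = 0, i.e. γ^4 - 730γ^2 + 625 = 0. So γ is a root of x^4 - 730x^2 + 625. This polynomial is irreducible over Q: it has no rational root (each ±√170 ± √195 is irrational), and any factorization into two quadratics over Q would force √(33150) ∈ Q (pairing opposite roots) or √170, √195 ∈ Q (other pairings), all impossible. Hence [Q(γ):Q] = 4 = [Q(√170, √195):Q], so Q(γ) = Q(√170, √195).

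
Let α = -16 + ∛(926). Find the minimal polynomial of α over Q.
m_α(x) = x^3 + 48x^2 + 768x + 3170

Set β = α + 16 = ∛(926), so β^3 = 926. Then (α + 16)^3 - 926 = 0, i.e. α is a root of g(x) = (x + 16)^3 - 926 = x^3 + 48x^2 + 768x + 3170. Since g(x) = h(x + 16) where h(x) = x^3 - 926, and h is irreducible over Q (because 926 is not a perfect cube, so h has no rational root, and a monic cubic with no rational root is irreducible), g is also irreducible (irreducibility is preserved under the substitution x → x + 16). Hence m_α(x) = x^3 + 48x^2 + 768x + 3170.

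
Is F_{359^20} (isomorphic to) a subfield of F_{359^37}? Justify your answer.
No: F_{359^20} is not a subfield of F_{359^37}

F_{p^m} embeds in F_{p^n} iff m | n. Here 20 ∤ 37 (since 37 = 1·20 + 17 with remainder 17 ≠ 0), so F_{359^20} is not a subfield of F_{359^37}. Equivalently: if it were, the tower law would give 20 = [F_{359^20}:F_359] dividing [F_{359^37}:F_359] = 37, contradiction.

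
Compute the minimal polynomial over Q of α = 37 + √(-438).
m_α(x) = x^2 - 74x + 1807

From α - 37 = √(-438), squaring gives (α - 37)^2 = -438, i.e. α^2 - 74α + 1369 = -438, so α^2 - 74α + 1807 = 0. The discriminant of x^2 - 74x + 1807 is (-74)^2 - 4·(1807) = 5476 - 7228 = -1752, and 4·(-438) is not a perfect square in Q since -438 is squarefree and ≠ 1. Hence x^2 - 74x + 1807 is irreducible over Q and is the minimal polynomial of α.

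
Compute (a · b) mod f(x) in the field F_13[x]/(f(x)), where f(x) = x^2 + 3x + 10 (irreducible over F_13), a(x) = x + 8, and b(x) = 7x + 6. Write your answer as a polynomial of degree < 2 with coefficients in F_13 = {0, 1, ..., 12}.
a · b ≡ 2x + 4 (mod f(x))

Multiply in F_13[x]: a(x)·b(x) = (x + 8)·(7x + 6) = 7x^2 + 10x + 9. This has degree ≥ 2, so divide by f(x) over F_13: 7x^2 + 10x + 9 = (7)·(x^2 + 3x + 10) + (2x + 4). Hence a·b ≡ 2x + 4 (mod f). (F_13[x]/(f) is a field with 13^2 = 169 elements since f is irreducible of degree 2.)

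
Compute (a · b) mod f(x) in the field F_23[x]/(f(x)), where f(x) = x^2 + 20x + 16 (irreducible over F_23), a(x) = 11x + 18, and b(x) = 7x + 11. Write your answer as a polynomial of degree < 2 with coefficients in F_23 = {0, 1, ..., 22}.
a · b ≡ 18x + 1 (mod f(x))

Multiply in F_23[x]: a(x)·b(x) = (11x + 18)·(7x + 11) = 8x^2 + 17x + 14. This has degree ≥ 2, so divide by f(x) over F_23: 8x^2 + 17x + 14 = (8)·(x^2 + 20x + 16) + (18x + 1). Hence a·b ≡ 18x + 1 (mod f). (F_23[x]/(f) is a field with 23^2 = 529 elements since f is irreducible of degree 2.)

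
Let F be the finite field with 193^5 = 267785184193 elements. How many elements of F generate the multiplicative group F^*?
There are φ(267785184192) = 89261728000 primitive elements

F_q^* is cyclic of order q - 1 = 267785184192. A cyclic group of order m has exactly φ(m) generators. Here m = 267785184192 = 2^6 · 3 · 1394714501, so the number of primitive elements is φ(267785184192) = 89261728000.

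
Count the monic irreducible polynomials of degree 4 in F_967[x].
There are 218597625708 monic irreducible polynomials of degree 4 over F_967

Each element of F_{967^4} that lies in no proper subfield is a root of exactly one monic irreducible of degree 4 over F_967, and each such polynomial has 4 distinct roots in F_{967^4}. By Möbius inversion the count is N_967(4) = (1/4) Σ_{d|4} μ(4/d) · 967^d = (1/4)(μ(4)·967^1 + μ(2)·967^2 + μ(1)·967^4) = 874390502832/4 = 218597625708.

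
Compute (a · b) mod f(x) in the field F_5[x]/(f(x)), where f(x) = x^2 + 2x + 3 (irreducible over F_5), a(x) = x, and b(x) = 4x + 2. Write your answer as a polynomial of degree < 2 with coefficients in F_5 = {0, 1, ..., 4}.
a · b ≡ 4x + 3 (mod f(x))

Multiply in F_5[x]: a(x)·b(x) = (x)·(4x + 2) = 4x^2 + 2x. This has degree ≥ 2, so divide by f(x) over F_5: 4x^2 + 2x = (4)·(x^2 + 2x + 3) + (4x + 3). Hence a·b ≡ 4x + 3 (mod f). (F_5[x]/(f) is a field with 5^2 = 25 elements since f is irreducible of degree 2.)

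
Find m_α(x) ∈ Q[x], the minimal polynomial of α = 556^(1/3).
m_α(x) = x^3 - 556

α satisfies α^3 = 556, so x^3 - 556 annihilates α. By the rational root test, a rational root p/q (in lowest terms) of x^3 - 556 would satisfy p^3 = 556 q^3, forcing q = 1 and p^3 = 556; but 556 is not a perfect cube, contradiction. A monic cubic over Q with no rational root is irreducible (any nontrivial factorization would include a linear factor). Hence x^3 - 556 is the minimal polynomial of α, and in particular [Q(α):Q] = 3.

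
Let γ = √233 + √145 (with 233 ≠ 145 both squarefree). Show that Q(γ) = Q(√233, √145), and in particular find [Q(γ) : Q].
[Q(γ) : Q] = 4 (equivalently, Q(γ) = Q(√233, √145))

Obviously Q(γ) ⊆ Q(√233, √145), and [Q(√233, √145):Q] = 4 (since 233, 145 are distinct squarefree integers > 1 with 33785 not a perfect square). To show equality we compute the minimal polynomial of γ. From γ = √233 + √145: γ^2 = 233 + 2√(33785) + 145 = 378 + 2√(33785), so γ^2 - 378 = 2√(33785); squaring, (γ^2 - 378)^2 = 4·33785, i.e. γ^4 - 756γ^2 + 142884 - 135140 = 0, i.e. γ^4 - 756γ^2 + 7744 = 0. So γ is a root of x^4 - 756x^2 + 7744. This polynomial is irreducible over Q: it has no rational root (each ±√233 ± √145 is irrational), and any factorization into two quadratics over Q would force √(33785) ∈ Q (pairing opposite roots) or √233, √145 ∈ Q (other pairings), all impossible. Hence [Q(γ):Q] = 4 = [Q(√233, √145):Q], so Q(γ) = Q(√233, √145).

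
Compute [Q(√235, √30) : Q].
[Q(√235, √30) : Q] = 4

[Q(√235):Q] = 2 (min poly x^2 - 235, irreducible since 235 is squarefree > 1). For the top step, suppose √30 ∈ Q(√235), say √30 = c + d√235 with c, d ∈ Q. Squaring: 30 = c^2 + 235d^2 + 2cd√235. Since √235 ∉ Q this forces 2cd = 0. If d = 0 then √30 = c ∈ Q, contradicting 30 squarefree > 1. If c = 0 then 30 = 235d^2, so 235·30 = (235d)^2 is a perfect square in Q — but 235·30 = 7050 is not a perfect square (since 235 and 30 are distinct squarefree integers). Contradiction. Hence √30 ∉ Q(√235), so x^2 - 30 stays irreducible over Q(√235) and [Q(√235, √30) : Q(√235)] = 2. By the tower law, [Q(√235, √30) : Q] = 2 · 2 = 4.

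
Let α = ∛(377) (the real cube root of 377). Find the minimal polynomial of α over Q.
m_α(x) = x^3 - 377

α satisfies α^3 = 377, so x^3 - 377 annihilates α. By the rational root test, a rational root p/q (in lowest terms) of x^3 - 377 would satisfy p^3 = 377 q^3, forcing q = 1 and p^3 = 377; but 377 is not a perfect cube, contradiction. A monic cubic over Q with no rational root is irreducible (any nontrivial factorization would include a linear factor). Hence x^3 - 377 is the minimal polynomial of α, and in particular [Q(α):Q] = 3.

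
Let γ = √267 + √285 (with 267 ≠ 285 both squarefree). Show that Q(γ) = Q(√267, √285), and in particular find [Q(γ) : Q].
[Q(γ) : Q] = 4 (equivalently, Q(γ) = Q(√267, √285))

Obviously Q(γ) ⊆ Q(√267, √285), and [Q(√267, √285):Q] = 4 (since 267, 285 are distinct squarefree integers > 1 with 76095 not a perfect square). To show equality we compute the minimal polynomial of γ. From γ = √267 + √285: γ^2 = 267 + 2√(76095) + 285 = 552 + 2√(76095), so γ^2 - 552 = 2√(76095); squaring, (γ^2 - 552)^2 = 4·76095, i.e. γ^4 - 1104γ^2 + 304704 - 304380 = 0, i.e. γ^4 - 1104γ^2 + 324 = 0. So γ is a root of x^4 - 1104x^2 + 324. This polynomial is irreducible over Q: it has no rational root (each ±√267 ± √285 is irrational), and any factorization into two quadratics over Q would force √(76095) ∈ Q (pairing opposite roots) or √267, √285 ∈ Q (other pairings), all impossible. Hence [Q(γ):Q] = 4 = [Q(√267, √285):Q], so Q(γ) = Q(√267, √285).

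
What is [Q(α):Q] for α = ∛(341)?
[Q(α):Q] = 3

The minimal polynomial of α is x^3 - 341, irreducible over Q since 341 is not a perfect cube (so x^3 - 341 has no rational root). Hence [Q(α):Q] = deg(m_α) = 3.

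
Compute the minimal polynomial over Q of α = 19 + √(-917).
m_α(x) = x^2 - 38x + 1278

From α - 19 = √(-917), squaring gives (α - 19)^2 = -917, i.e. α^2 - 38α + 361 = -917, so α^2 - 38α + 1278 = 0. The discriminant of x^2 - 38x + 1278 is (-38)^2 - 4·(1278) = 1444 - 5112 = -3668, and 4·(-917) is not a perfect square in Q since -917 is squarefree and ≠ 1. Hence x^2 - 38x + 1278 is irreducible over Q and is the minimal polynomial of α.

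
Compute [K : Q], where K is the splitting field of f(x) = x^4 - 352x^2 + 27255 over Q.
[K : Q] = 4

Solving the quadratic in x^2: x^2 = (352 ± √(352^2 - 4·27255))/2 = (352 ± √14884)/2 = (352 ± 122)/2, giving x^2 = 237 or x^2 = 115. So f(x) = (x^2 - 237)(x^2 - 115) and the roots of f are ±√237, ±√115. Hence the splitting field is K = Q(√237, √115). Since 237 and 115 are distinct squarefree integers > 1, their product 27255 is not a perfect square, so √115 ∉ Q(√237). By the tower law [K:Q] = [Q(√237,√115):Q(√237)] · [Q(√237):Q] = 2 · 2 = 4.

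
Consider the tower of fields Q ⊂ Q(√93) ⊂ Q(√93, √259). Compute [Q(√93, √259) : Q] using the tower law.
[Q(√93, √259) : Q] = 4

[Q(√93):Q] = 2 (min poly x^2 - 93, irreducible since 93 is squarefree > 1). For the top step, suppose √259 ∈ Q(√93), say √259 = c + d√93 with c, d ∈ Q. Squaring: 259 = c^2 + 93d^2 + 2cd√93. Since √93 ∉ Q this forces 2cd = 0. If d = 0 then √259 = c ∈ Q, contradicting 259 squarefree > 1. If c = 0 then 259 = 93d^2, so 93·259 = (93d)^2 is a perfect square in Q — but 93·259 = 24087 is not a perfect square (since 93 and 259 are distinct squarefree integers). Contradiction. Hence √259 ∉ Q(√93), so x^2 - 259 stays irreducible over Q(√93) and [Q(√93, √259) : Q(√93)] = 2. By the tower law, [Q(√93, √259) : Q] = 2 · 2 = 4.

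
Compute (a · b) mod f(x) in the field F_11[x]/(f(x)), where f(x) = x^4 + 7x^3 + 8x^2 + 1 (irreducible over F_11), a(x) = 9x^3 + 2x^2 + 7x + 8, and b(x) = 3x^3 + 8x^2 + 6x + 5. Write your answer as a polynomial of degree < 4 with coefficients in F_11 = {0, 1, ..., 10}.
a · b ≡ 3x^3 + 10x^2 + 7x + 4 (mod f(x))

Multiply in F_11[x]: a(x)·b(x) = (9x^3 + 2x^2 + 7x + 8)·(3x^3 + 8x^2 + 6x + 5) = 5x^6 + x^5 + 3x^4 + 5x^3 + 6x^2 + 6x + 7. This has degree ≥ 4, so divide by f(x) over F_11: 5x^6 + x^5 + 3x^4 + 5x^3 + 6x^2 + 6x + 7 = (5x^2 + 10x + 3)·(x^4 + 7x^3 + 8x^2 + 1) + (3x^3 + 10x^2 + 7x + 4). Hence a·b ≡ 3x^3 + 10x^2 + 7x + 4 (mod f). (F_11[x]/(f) is a field with 11^4 = 14641 elements since f is irreducible of degree 4.)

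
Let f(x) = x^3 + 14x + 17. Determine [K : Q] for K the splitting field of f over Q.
[K : Q] = 6

By the rational root test, any rational root of the monic integer polynomial f(x) = x^3 + 14x + 17 must be an integer dividing the constant term 17, i.e. one of ±{1, 17}. Evaluating: f(1) = 32, f(-1) = 2, f(17) = 5168, f(-17) = -5134; none is 0, so f has no rational root and is therefore irreducible over Q (a cubic with no linear factor over a field is irreducible). For an irreducible cubic, the Galois group is A_3 or S_3 according as the discriminant disc(f) = -4a^3 - 27b^2 = -4·(14)^3 - 27·(17)^2 = -18779 is or is not a square in Q. Here disc(f) = -18779 is not a perfect square in Q, so the Galois group of f over Q is not contained in A_3 and must be all of S_3. The splitting field has degree |S_3| = 6 over Q, so [K : Q] = 6.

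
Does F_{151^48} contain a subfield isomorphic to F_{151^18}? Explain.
No: F_{151^18} is not a subfield of F_{151^48}

F_{p^m} embeds in F_{p^n} iff m | n. Here 18 ∤ 48 (since 48 = 2·18 + 12 with remainder 12 ≠ 0), so F_{151^18} is not a subfield of F_{151^48}. Equivalently: if it were, the tower law would give 18 = [F_{151^18}:F_151] dividing [F_{151^48}:F_151] = 48, contradiction.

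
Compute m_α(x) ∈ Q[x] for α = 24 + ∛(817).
m_α(x) = x^3 - 72x^2 + 1728x - 14641

Set β = α - 24 = ∛(817), so β^3 = 817. Then (α - 24)^3 - 817 = 0, i.e. α is a root of g(x) = (x - 24)^3 - 817 = x^3 - 72x^2 + 1728x - 14641. Since g(x) = h(x - 24) where h(x) = x^3 - 817, and h is irreducible over Q (because 817 is not a perfect cube, so h has no rational root, and a monic cubic with no rational root is irreducible), g is also irreducible (irreducibility is preserved under the substitution x → x - 24). Hence m_α(x) = x^3 - 72x^2 + 1728x - 14641.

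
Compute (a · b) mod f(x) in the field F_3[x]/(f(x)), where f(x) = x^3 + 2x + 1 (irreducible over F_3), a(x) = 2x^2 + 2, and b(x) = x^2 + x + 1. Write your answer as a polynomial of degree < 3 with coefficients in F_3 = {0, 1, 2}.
a · b ≡ 2x (mod f(x))

Multiply in F_3[x]: a(x)·b(x) = (2x^2 + 2)·(x^2 + x + 1) = 2x^4 + 2x^3 + x^2 + 2x + 2. This has degree ≥ 3, so divide by f(x) over F_3: 2x^4 + 2x^3 + x^2 + 2x + 2 = (2x + 2)·(x^3 + 2x + 1) + (2x). Hence a·b ≡ 2x (mod f). (F_3[x]/(f) is a field with 3^3 = 27 elements since f is irreducible of degree 3.)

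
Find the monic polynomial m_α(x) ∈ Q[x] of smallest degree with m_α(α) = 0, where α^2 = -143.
m_α(x) = x^2 + 143

α satisfies α^2 + 143 = 0, so x^2 + 143 annihilates α. Since d = -143 is squarefree and ≠ 1, it is not a perfect square in Q, so x^2 + 143 has no rational root and is therefore irreducible over Q (a degree-2 polynomial over a field is irreducible iff it has no root). Hence m_α(x) = x^2 + 143.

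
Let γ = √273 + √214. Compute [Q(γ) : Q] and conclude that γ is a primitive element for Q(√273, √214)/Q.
[Q(γ) : Q] = 4 (equivalently, Q(γ) = Q(√273, √214))

Obviously Q(γ) ⊆ Q(√273, √214), and [Q(√273, √214):Q] = 4 (since 273, 214 are distinct squarefree integers > 1 with 58422 not a perfect square). To show equality we compute the minimal polynomial of γ. From γ = √273 + √214: γ^2 = 273 + 2√(58422) + 214 = 487 + 2√(58422), so γ^2 - 487 = 2√(58422); squaring, (γ^2 - 487)^2 = 4·58422, i.e. γ^4 - 974γ^2 + 237169 - 233688 = 0, i.e. γ^4 - 974γ^2 + 3481 = 0. So γ is a root of x^4 - 974x^2 + 3481. This polynomial is irreducible over Q: it has no rational root (each ±√273 ± √214 is irrational), and any factorization into two quadratics over Q would force √(58422) ∈ Q (pairing opposite roots) or √273, √214 ∈ Q (other pairings), all impossible. Hence [Q(γ):Q] = 4 = [Q(√273, √214):Q], so Q(γ) = Q(√273, √214).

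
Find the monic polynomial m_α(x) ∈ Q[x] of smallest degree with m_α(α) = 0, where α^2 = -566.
m_α(x) = x^2 + 566

α satisfies α^2 + 566 = 0, so x^2 + 566 annihilates α. Since d = -566 is squarefree and ≠ 1, it is not a perfect square in Q, so x^2 + 566 has no rational root and is therefore irreducible over Q (a degree-2 polynomial over a field is irreducible iff it has no root). Hence m_α(x) = x^2 + 566.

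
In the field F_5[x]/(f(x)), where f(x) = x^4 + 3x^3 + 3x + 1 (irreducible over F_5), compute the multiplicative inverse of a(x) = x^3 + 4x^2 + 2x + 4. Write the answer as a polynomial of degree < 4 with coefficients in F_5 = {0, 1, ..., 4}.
a(x)^(-1) ≡ x^3 + 2x^2 + 3 (mod f(x))

Since f is irreducible over F_5, F_5[x]/(f) is a field and a(x) ≠ 0 has an inverse. Apply the extended Euclidean algorithm to f(x) and a(x) in F_5[x]: f(x) = (x + 4)·a(x) + (2x^2 + x);  a(x) = (3x + 3)·(2x^2 + x) + (4x + 4);  (2x^2 + x) = (3x + 1)·(4x + 4) + (1). The last nonzero remainder is the constant 1 = gcd(f, a) in F_5. Back-substituting through the division chain expresses 1 = s(x)·a(x) + t(x)·f(x) with s(x) ≡ x^3 + 2x^2 + 3 (mod f), so a(x)^(-1) ≡ s(x) = x^3 + 2x^2 + 3 (mod f). Check: (x^3 + 4x^2 + 2x + 4)·(x^3 + 2x^2 + 3) = x^6 + x^5 + x^3 + x + 2 ≡ 1 (mod x^4 + 3x^3 + 3x + 1).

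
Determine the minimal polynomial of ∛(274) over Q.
m_α(x) = x^3 - 274

α satisfies α^3 = 274, so x^3 - 274 annihilates α. By the rational root test, a rational root p/q (in lowest terms) of x^3 - 274 would satisfy p^3 = 274 q^3, forcing q = 1 and p^3 = 274; but 274 is not a perfect cube, contradiction. A monic cubic over Q with no rational root is irreducible (any nontrivial factorization would include a linear factor). Hence x^3 - 274 is the minimal polynomial of α, and in particular [Q(α):Q] = 3.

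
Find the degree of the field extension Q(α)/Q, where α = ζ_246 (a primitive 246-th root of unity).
[Q(α):Q] = 80

The minimal polynomial of ζ_246 over Q is the 246-th cyclotomic polynomial Φ_246(x), which is irreducible over Q and has degree φ(246) = 80. Hence [Q(α):Q] = φ(246) = 80.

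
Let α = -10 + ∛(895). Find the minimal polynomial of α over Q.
m_α(x) = x^3 + 30x^2 + 300x + 105

Set β = α + 10 = ∛(895), so β^3 = 895. Then (α + 10)^3 - 895 = 0, i.e. α is a root of g(x) = (x + 10)^3 - 895 = x^3 + 30x^2 + 300x + 105. Since g(x) = h(x + 10) where h(x) = x^3 - 895, and h is irreducible over Q (because 895 is not a perfect cube, so h has no rational root, and a monic cubic with no rational root is irreducible), g is also irreducible (irreducibility is preserved under the substitution x → x + 10). Hence m_α(x) = x^3 + 30x^2 + 300x + 105.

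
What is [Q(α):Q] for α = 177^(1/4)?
[Q(α):Q] = 4

α is a root of x^4 - 177. By Eisenstein's criterion at the prime p = 3 (which divides the constant term 177 but p^2 = 9 does not, since 177 is squarefree), x^4 - 177 is irreducible over Q. Hence [Q(α):Q] = 4.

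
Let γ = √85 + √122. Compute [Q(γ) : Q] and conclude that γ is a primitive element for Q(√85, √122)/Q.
[Q(γ) : Q] = 4 (equivalently, Q(γ) = Q(√85, √122))

Obviously Q(γ) ⊆ Q(√85, √122), and [Q(√85, √122):Q] = 4 (since 85, 122 are distinct squarefree integers > 1 with 10370 not a perfect square). To show equality we compute the minimal polynomial of γ. From γ = √85 + √122: γ^2 = 85 + 2√(10370) + 122 = 207 + 2√(10370), so γ^2 - 207 = 2√(10370); squaring, (γ^2 - 207)^2 = 4·10370, i.e. γ^4 - 414γ^2 + 42849 - 41480 = 0, i.e. γ^4 - 414γ^2 + 1369 = 0. So γ is a root of x^4 - 414x^2 + 1369. This polynomial is irreducible over Q: it has no rational root (each ±√85 ± √122 is irrational), and any factorization into two quadratics over Q would force √(10370) ∈ Q (pairing opposite roots) or √85, √122 ∈ Q (other pairings), all impossible. Hence [Q(γ):Q] = 4 = [Q(√85, √122):Q], so Q(γ) = Q(√85, √122).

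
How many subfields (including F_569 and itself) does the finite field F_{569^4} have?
F_{569^4} has 3 subfields

The subfields of F_{p^n} are exactly the fields F_{p^d} for d | n (each is the fixed field of the unique index-d subgroup of Gal(F_{p^n}/F_p) ≅ Z/nZ). The divisors of n = 4 are {1, 2, 4}, giving 3 subfields: F_{569^1}, F_{569^2}, F_{569^4}.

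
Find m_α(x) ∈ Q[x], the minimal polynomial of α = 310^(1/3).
m_α(x) = x^3 - 310

α satisfies α^3 = 310, so x^3 - 310 annihilates α. By the rational root test, a rational root p/q (in lowest terms) of x^3 - 310 would satisfy p^3 = 310 q^3, forcing q = 1 and p^3 = 310; but 310 is not a perfect cube, contradiction. A monic cubic over Q with no rational root is irreducible (any nontrivial factorization would include a linear factor). Hence x^3 - 310 is the minimal polynomial of α, and in particular [Q(α):Q] = 3.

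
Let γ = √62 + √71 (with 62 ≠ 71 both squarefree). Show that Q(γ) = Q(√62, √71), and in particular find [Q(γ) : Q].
[Q(γ) : Q] = 4 (equivalently, Q(γ) = Q(√62, √71))

Obviously Q(γ) ⊆ Q(√62, √71), and [Q(√62, √71):Q] = 4 (since 62, 71 are distinct squarefree integers > 1 with 4402 not a perfect square). To show equality we compute the minimal polynomial of γ. From γ = √62 + √71: γ^2 = 62 + 2√(4402) + 71 = 133 + 2√(4402), so γ^2 - 133 = 2√(4402); squaring, (γ^2 - 133)^2 = 4·4402, i.e. γ^4 - 266γ^2 + 17689 - 17608 = 0, i.e. γ^4 - 266γ^2 + 81 = 0. So γ is a root of x^4 - 266x^2 + 81. This polynomial is irreducible over Q: it has no rational root (each ±√62 ± √71 is irrational), and any factorization into two quadratics over Q would force √(4402) ∈ Q (pairing opposite roots) or √62, √71 ∈ Q (other pairings), all impossible. Hence [Q(γ):Q] = 4 = [Q(√62, √71):Q], so Q(γ) = Q(√62, √71).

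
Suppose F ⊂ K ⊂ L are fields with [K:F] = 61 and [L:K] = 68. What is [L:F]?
[L:F] = 4148

The tower law says that for any tower of field extensions F ⊂ K ⊂ L with finite degrees, [L:F] = [L:K] · [K:F]. Here this gives [L:F] = 68 · 61 = 4148.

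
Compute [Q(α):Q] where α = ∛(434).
[Q(α):Q] = 3

The minimal polynomial of α is x^3 - 434, irreducible over Q since 434 is not a perfect cube (so x^3 - 434 has no rational root). Hence [Q(α):Q] = deg(m_α) = 3.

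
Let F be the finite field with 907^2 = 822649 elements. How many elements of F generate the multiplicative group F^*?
There are φ(822648) = 271200 primitive elements

F_q^* is cyclic of order q - 1 = 822648. A cyclic group of order m has exactly φ(m) generators. Here m = 822648 = 2^3 · 3 · 151 · 227, so the number of primitive elements is φ(822648) = 271200.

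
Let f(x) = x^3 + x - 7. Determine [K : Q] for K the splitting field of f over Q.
[K : Q] = 6

By the rational root test, any rational root of the monic integer polynomial f(x) = x^3 + x - 7 must be an integer dividing the constant term -7, i.e. one of ±{1, 7}. Evaluating: f(1) = -5, f(-1) = -9, f(7) = 343, f(-7) = -357; none is 0, so f has no rational root and is therefore irreducible over Q (a cubic with no linear factor over a field is irreducible). For an irreducible cubic, the Galois group is A_3 or S_3 according as the discriminant disc(f) = -4a^3 - 27b^2 = -4·(1)^3 - 27·(-7)^2 = -1327 is or is not a square in Q. Here disc(f) = -1327 is not a perfect square in Q, so the Galois group of f over Q is not contained in A_3 and must be all of S_3. The splitting field has degree |S_3| = 6 over Q, so [K : Q] = 6.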